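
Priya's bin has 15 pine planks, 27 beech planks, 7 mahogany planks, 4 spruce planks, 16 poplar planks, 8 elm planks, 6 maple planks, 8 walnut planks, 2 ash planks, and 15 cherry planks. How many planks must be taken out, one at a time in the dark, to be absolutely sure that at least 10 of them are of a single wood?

72

By pigeonhole, the 10 woods are the holes; the planks drawn are the pigeons.
To avoid 10 of any one wood, the worst case takes at most 9 of each wood, or every plank of a wood that has fewer than 9.
That gives 9 + 9 + 7 + 4 + 9 + 8 + 6 + 8 + 2 + 9 = 71 planks with no wood reaching 10.
The next plank forces some wood to 10, so 71 + 1 = 72.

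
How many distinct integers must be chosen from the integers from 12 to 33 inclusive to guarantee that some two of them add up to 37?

Group the elements by complementary pair {x, 37−x}: {12,25}, {13,24}, {14,23}, …, giving 7 two-element pairs and 8 integers whose partner 37−x falls outside [12,33].
Pigeonhole: treating each of those 15 groups as a pigeonhole, one can pick one integer per group — 15 integers — with no two summing to 37.
The 16th integer lands in an occupied pair, forcing a sum of 37.

16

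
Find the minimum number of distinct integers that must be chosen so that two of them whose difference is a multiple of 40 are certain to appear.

41

Integers whose pairwise differences are multiples of 40 are exactly those sharing a remainder mod 40. By the pigeonhole principle, the 40 residue classes mod 40 are the pigeonholes.
With 40 integers one could put 1 in each residue class and have no class reach 2.
The 41st integer pushes some class to 2, so 40·1 + 1 = 41.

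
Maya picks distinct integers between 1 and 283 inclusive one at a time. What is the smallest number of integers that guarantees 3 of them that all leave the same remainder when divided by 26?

53

The 26 residue classes mod 26 are the pigeonholes.
With 52 integers one could put 2 in each residue class and have no class reach 3.
The 53rd integer pushes some class to 3, so 26·2 + 1 = 53.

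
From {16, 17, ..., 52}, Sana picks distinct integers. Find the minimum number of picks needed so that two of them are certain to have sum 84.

28

Two chosen integers sum to 84 exactly when both halves of some pair {x, 84−x} with 32 ≤ x ≤ 84−x ≤ 52 are chosen — 10 such pairs.
The remaining 17 elements (those with no distinct partner in range) can never complete a 84-sum, so the worst case takes all of them and one from each pair: 17 + 10 = 27.
By the pigeonhole principle, the 28th integer has to be the second member of some pair, so 27 + 1 = 28.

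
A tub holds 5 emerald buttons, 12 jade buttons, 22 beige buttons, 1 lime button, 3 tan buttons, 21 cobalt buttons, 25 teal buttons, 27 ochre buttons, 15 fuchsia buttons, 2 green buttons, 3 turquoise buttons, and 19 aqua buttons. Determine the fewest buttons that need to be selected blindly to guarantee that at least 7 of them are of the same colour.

57

An adversary could hand out at most 6 buttons per colour (5 colours run out sooner): 5 + 6 + 6 + 1 + 3 + 6 + 6 + 6 + 6 + 2 + 3 + 6 = 56 buttons and still no colour has 7.
By pigeonhole, one more button lands in a colour already at 6, so 57 draws are enough and 56 are not.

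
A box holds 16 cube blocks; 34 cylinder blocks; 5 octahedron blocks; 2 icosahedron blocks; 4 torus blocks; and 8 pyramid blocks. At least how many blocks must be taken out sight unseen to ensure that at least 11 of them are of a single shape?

An adversary could hand out at most 10 blocks per shape (4 shapes run out sooner): 10 + 10 + 5 + 2 + 4 + 8 = 39 blocks and still no shape has 11.
Pigeonhole: one more block lands in a shape already at 10, so 40 draws are enough and 39 are not.

40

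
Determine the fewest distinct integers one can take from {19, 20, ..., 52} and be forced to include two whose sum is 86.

26

Group the elements by complementary pair {x, 86−x}: {34,52}, {35,51}, {36,50}, …, giving 9 two-element pairs, the single value 43 (it cannot pair with itself since the integers are distinct), and 15 integers whose partner 86−x falls outside [19,52].
Treating each of those 25 groups as a pigeonhole, one can pick one integer per group — 25 integers — with no two summing to 86.
The 26th integer lands in an occupied pair, forcing a sum of 86.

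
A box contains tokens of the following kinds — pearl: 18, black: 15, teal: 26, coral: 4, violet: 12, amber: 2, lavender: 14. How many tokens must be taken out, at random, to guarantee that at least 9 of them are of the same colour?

47

Put each drawn token into a box by colour. The largest draw with every box below 9 takes min(count, 8) from each colour; colours with fewer than 8 contribute all they have.
Σ min(cᵢ, 8) = 8 + 8 + 8 + 4 + 8 + 2 + 8 = 46.
Draw number 46 + 1 = 47 must push one box to 9.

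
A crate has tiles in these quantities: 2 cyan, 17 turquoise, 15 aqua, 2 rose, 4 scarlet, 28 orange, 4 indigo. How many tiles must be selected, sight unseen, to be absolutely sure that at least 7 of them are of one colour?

The 7 colours are the holes; the tiles drawn are the pigeons.
To avoid 7 of any one colour, the worst case takes at most 6 of each colour, or every tile of a colour that has fewer than 6.
That gives 2 + 6 + 6 + 2 + 4 + 6 + 4 = 30 tiles with no colour reaching 7.
The next tile forces some colour to 7, so 30 + 1 = 31.

31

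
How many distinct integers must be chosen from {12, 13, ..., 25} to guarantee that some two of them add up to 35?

9

A set avoiding the sum 35 can contain at most one of each pair {x, 35−x}, plus the 2 elements whose complement lies outside the range.
The integers 18, …, 25 (8 of them) are such a set: any two sum to at least 18+19 = 37 > 35.
Any 9th integer completes one of the 6 pairs, so 9 choices force a sum of 35.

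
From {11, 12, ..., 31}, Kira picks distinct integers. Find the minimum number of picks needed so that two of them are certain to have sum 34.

Group the elements by complementary pair {x, 34−x}: {11,23}, {12,22}, {13,21}, …, giving 6 two-element pairs, the single value 17 (it cannot pair with itself since the integers are distinct), and 8 integers whose partner 34−x falls outside [11,31].
Treating each of those 15 groups as a pigeonhole, one can pick one integer per group — 15 integers — with no two summing to 34.
The 16th integer lands in an occupied pair, forcing a sum of 34.

16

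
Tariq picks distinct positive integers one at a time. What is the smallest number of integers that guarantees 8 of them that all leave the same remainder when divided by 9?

The 9 residue classes mod 9 are the pigeonholes.
With 63 integers one could put 7 in each residue class and have no class reach 8.
The 64th integer pushes some class to 8, so 9·7 + 1 = 64.

64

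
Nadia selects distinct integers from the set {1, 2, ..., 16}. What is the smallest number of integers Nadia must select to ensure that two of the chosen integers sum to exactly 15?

A set avoiding the sum 15 can contain at most one of each pair {x, 15−x}, plus the 2 elements whose complement lies outside the range.
The integers 8, …, 16 (9 of them) are such a set: any two sum to at least 8+9 = 17 > 15.
Pigeonhole: any 10th integer completes one of the 7 pairs, so 10 choices force a sum of 15.

10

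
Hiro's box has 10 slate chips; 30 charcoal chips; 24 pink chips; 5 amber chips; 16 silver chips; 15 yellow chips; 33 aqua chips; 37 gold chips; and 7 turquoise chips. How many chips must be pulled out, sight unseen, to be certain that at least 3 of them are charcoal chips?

150

In the worst case for collecting charcoal chips, every non-charcoal chip comes out first.
There are 10 + 24 + 5 + 16 + 15 + 33 + 37 + 7 = 147 non-charcoal chips altogether.
After those, each further chip must be charcoal, so 147 + 3 = 150 draws guarantee 3 charcoal chips.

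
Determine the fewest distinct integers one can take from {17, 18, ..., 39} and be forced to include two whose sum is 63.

16

Two chosen integers sum to 63 exactly when both halves of some pair {x, 63−x} with 24 ≤ x ≤ 63−x ≤ 39 are chosen — 8 such pairs.
The remaining 7 elements (those with no distinct partner in range) can never complete a 63-sum, so the worst case takes all of them and one from each pair: 7 + 8 = 15.
The 16th integer has to be the second member of some pair, so 15 + 1 = 16.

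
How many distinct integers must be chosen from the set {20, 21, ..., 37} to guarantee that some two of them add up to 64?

14

A set avoiding the sum 64 can contain at most one of each pair {x, 64−x}, plus the 8 elements whose complement lies outside the range or equal to its own complement.
The integers 20, …, 32 (13 of them) are such a set: any two sum to at least 20+21 = 41 and at most 31+32 = 63 < 64.
Any 14th integer completes one of the 5 pairs, so 14 choices force a sum of 64.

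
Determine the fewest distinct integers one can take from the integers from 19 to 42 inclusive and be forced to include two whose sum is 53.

17

Two chosen integers sum to 53 exactly when both halves of some pair {x, 53−x} with 19 ≤ x ≤ 53−x ≤ 34 are chosen — 8 such pairs.
The remaining 8 elements (those with no distinct partner in range) can never complete a 53-sum, so the worst case takes all of them and one from each pair: 8 + 8 = 16.
The 17th integer has to be the second member of some pair, so 16 + 1 = 17.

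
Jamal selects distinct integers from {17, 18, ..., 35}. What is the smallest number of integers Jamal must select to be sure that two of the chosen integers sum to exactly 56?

13

A set avoiding the sum 56 can contain at most one of each pair {x, 56−x}, plus the 5 elements whose complement lies outside the range or equal to its own complement.
The integers 17, …, 28 (12 of them) are such a set: any two sum to at least 17+18 = 35 and at most 27+28 = 55 < 56.
By the pigeonhole principle, any 13th integer completes one of the 7 pairs, so 13 choices force a sum of 56.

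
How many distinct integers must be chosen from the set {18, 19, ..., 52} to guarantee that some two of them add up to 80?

Two chosen integers sum to 80 exactly when both halves of some pair {x, 80−x} with 28 ≤ x ≤ 80−x ≤ 52 are chosen — 12 such pairs.
The remaining 11 elements (those with no distinct partner in range) can never complete a 80-sum, so the worst case takes all of them and one from each pair: 11 + 12 = 23.
By the pigeonhole principle, the 24th integer has to be the second member of some pair, so 23 + 1 = 24.

24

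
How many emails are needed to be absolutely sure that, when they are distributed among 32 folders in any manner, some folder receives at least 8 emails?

225

With 224 emails one could put exactly 7 in each of the 32 folders, and no folder would reach 8.
One more email must land in a folder that already has 7, giving it 8.
So 32 × 7 + 1 = 225 emails are required.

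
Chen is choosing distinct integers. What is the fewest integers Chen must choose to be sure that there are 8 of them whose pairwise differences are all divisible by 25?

176

Integers whose pairwise differences are multiples of 25 are exactly those sharing a remainder mod 25. By the pigeonhole principle, the 25 residue classes mod 25 are the pigeonholes.
With 175 integers one could put 7 in each residue class and have no class reach 8.
The 176th integer pushes some class to 8, so 25·7 + 1 = 176.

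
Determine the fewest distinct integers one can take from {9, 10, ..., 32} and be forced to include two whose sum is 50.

18

A set avoiding the sum 50 can contain at most one of each pair {x, 50−x}, plus the 10 elements whose complement lies outside the range or equal to its own complement.
The integers 9, …, 25 (17 of them) are such a set: any two sum to at least 9+10 = 19 and at most 24+25 = 49 < 50.
By the pigeonhole principle, any 18th integer completes one of the 7 pairs, so 18 choices force a sum of 50.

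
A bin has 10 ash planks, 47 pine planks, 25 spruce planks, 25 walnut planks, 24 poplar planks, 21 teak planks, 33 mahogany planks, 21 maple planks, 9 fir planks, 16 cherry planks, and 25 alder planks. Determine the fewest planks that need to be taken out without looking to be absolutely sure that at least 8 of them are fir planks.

In the worst case for collecting fir planks, every non-fir plank comes out first.
There are 10 + 47 + 25 + 25 + 24 + 21 + 33 + 21 + 16 + 25 = 247 non-fir planks altogether.
After those, each further plank must be fir, so 247 + 8 = 255 draws guarantee 8 fir planks.

255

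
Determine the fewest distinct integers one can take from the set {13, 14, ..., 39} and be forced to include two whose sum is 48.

17

Group the elements by complementary pair {x, 48−x}: {13,35}, {14,34}, {15,33}, …, giving 11 two-element pairs; the single value 24 (it cannot pair with itself since the integers are distinct); and 4 integers whose partner 48−x falls outside [13,39].
By the pigeonhole principle, treating each of those 16 groups as a pigeonhole, one can pick one integer per group — 16 integers — with no two summing to 48.
The 17th integer lands in an occupied pair, forcing a sum of 48.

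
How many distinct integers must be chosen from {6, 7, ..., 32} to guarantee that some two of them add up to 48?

Two chosen integers sum to 48 exactly when both halves of some pair {x, 48−x} with 16 ≤ x ≤ 48−x ≤ 32 are chosen — 8 such pairs.
The remaining 11 elements (those with no distinct partner in range) can never complete a 48-sum, so the worst case takes all of them and one from each pair: 11 + 8 = 19.
Pigeonhole: the 20th integer has to be the second member of some pair, so 19 + 1 = 20.

20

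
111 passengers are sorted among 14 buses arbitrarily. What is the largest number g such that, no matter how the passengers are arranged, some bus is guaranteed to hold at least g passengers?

8

By pigeonhole, the 14 buses are the holes and the 111 passengers are the pigeons.
If every bus held at most 7 passengers, the total would be at most 14 × 7 = 98, which is less than 111.
So some bus holds at least ⌈111/14⌉ = 8 passengers.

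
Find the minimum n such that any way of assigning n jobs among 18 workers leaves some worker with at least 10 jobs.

With 162 jobs one could put exactly 9 in each of the 18 workers, and no worker would reach 10.
One more job must land in a worker that already has 9, giving it 10.
So 18 × 9 + 1 = 163 jobs are required.

163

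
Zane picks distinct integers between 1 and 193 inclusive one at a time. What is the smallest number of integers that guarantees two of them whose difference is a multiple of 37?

Integers whose pairwise differences are multiples of 37 are exactly those sharing a remainder mod 37. By the pigeonhole principle, the 37 residue classes mod 37 are the pigeonholes.
With 37 integers one could put 1 in each residue class and have no class reach 2.
The 38th integer pushes some class to 2, so 37·1 + 1 = 38.

38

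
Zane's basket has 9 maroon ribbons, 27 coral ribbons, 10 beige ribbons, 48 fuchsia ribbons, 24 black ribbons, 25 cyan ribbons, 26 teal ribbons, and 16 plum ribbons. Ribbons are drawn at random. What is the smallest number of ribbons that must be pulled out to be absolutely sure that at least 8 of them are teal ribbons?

167

In the worst case for collecting teal ribbons, every non-teal ribbon comes out first.
There are 9 + 27 + 10 + 48 + 24 + 25 + 16 = 159 non-teal ribbons altogether.
After those, each further ribbon must be teal, so 159 + 8 = 167 draws guarantee 8 teal ribbons.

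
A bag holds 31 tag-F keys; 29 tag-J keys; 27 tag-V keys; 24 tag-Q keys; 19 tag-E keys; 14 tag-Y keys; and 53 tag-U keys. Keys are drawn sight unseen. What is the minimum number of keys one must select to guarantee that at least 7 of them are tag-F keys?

173

In the worst case for collecting tag-F keys, every non-tag-F key comes out first.
There are 29 + 27 + 24 + 19 + 14 + 53 = 166 non-tag-F keys altogether.
After those, each further key must be tag-F, so 166 + 7 = 173 draws guarantee 7 tag-F keys.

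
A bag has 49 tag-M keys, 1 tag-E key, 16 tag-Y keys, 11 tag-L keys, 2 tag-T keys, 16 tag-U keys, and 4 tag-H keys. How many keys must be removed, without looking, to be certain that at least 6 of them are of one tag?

28

An adversary could hand out at most 5 keys per tag (tag-E, tag-T, tag-H run out sooner): 5 + 1 + 5 + 5 + 2 + 5 + 4 = 27 keys and still no tag has 6.
By pigeonhole, one more key lands in a tag already at 5, so 28 draws are enough and 27 are not.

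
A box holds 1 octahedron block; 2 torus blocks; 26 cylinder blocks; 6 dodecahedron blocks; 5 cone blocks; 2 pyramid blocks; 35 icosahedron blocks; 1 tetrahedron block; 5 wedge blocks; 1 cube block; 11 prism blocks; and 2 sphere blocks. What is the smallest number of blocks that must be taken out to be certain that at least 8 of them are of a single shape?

The 12 shapes are the holes; the blocks drawn are the pigeons.
To avoid 8 of any one shape, the worst case takes at most 7 of each shape, or every block of a shape that has fewer than 7.
That gives 1 + 2 + 7 + 6 + 5 + 2 + 7 + 1 + 5 + 1 + 7 + 2 = 46 blocks with no shape reaching 8.
The next block forces some shape to 8, so 46 + 1 = 47.

47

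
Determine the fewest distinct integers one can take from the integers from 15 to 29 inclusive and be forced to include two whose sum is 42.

10

Two chosen integers sum to 42 exactly when both halves of some pair {x, 42−x} with 15 ≤ x ≤ 42−x ≤ 27 are chosen — 6 such pairs.
The remaining 3 elements (those with no distinct partner in range) can never complete a 42-sum, so the worst case takes all of them and one from each pair: 3 + 6 = 9.
The 10th integer has to be the second member of some pair, so 9 + 1 = 10.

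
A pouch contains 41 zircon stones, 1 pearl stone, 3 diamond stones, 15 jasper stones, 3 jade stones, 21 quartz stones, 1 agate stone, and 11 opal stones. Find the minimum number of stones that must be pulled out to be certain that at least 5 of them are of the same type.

Pigeonhole: put each drawn stone into a box by type. The largest draw with every box below 5 takes min(count, 4) from each type; types with fewer than 4 contribute all they have.
Σ min(cᵢ, 4) = 4 + 1 + 3 + 4 + 3 + 4 + 1 + 4 = 24.
Draw number 24 + 1 = 25 must push one box to 5.

25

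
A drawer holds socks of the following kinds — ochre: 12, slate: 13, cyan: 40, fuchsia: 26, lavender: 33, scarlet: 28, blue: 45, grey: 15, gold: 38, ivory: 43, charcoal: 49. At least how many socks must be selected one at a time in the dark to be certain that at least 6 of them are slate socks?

In the worst case for collecting slate socks, every non-slate sock comes out first.
There are 12 + 40 + 26 + 33 + 28 + 45 + 15 + 38 + 43 + 49 = 329 non-slate socks altogether.
After those, each further sock must be slate, so 329 + 6 = 335 draws guarantee 6 slate socks.

335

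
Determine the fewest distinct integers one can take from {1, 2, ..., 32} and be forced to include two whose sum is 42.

22

Two chosen integers sum to 42 exactly when both halves of some pair {x, 42−x} with 10 ≤ x ≤ 42−x ≤ 32 are chosen — 11 such pairs.
The remaining 10 elements (those with no distinct partner in range) can never complete a 42-sum, so the worst case takes all of them and one from each pair: 10 + 11 = 21.
By the pigeonhole principle, the 22nd integer has to be the second member of some pair, so 21 + 1 = 22.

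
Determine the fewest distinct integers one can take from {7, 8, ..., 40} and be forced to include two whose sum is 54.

22

Two chosen integers sum to 54 exactly when both halves of some pair {x, 54−x} with 14 ≤ x ≤ 54−x ≤ 40 are chosen — 13 such pairs.
The remaining 8 elements (those with no distinct partner in range) can never complete a 54-sum, so the worst case takes all of them and one from each pair: 8 + 13 = 21.
By pigeonhole, the 22nd integer has to be the second member of some pair, so 21 + 1 = 22.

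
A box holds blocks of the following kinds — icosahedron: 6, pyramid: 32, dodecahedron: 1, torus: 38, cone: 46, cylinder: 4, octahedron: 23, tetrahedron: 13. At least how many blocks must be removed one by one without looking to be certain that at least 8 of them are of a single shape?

By the pigeonhole principle, the 8 shapes are the holes; the blocks drawn are the pigeons.
To avoid 8 of any one shape, the worst case takes at most 7 of each shape, or every block of a shape that has fewer than 7.
That gives 6 + 7 + 1 + 7 + 7 + 4 + 7 + 7 = 46 blocks with no shape reaching 8.
The next block forces some shape to 8, so 46 + 1 = 47.

47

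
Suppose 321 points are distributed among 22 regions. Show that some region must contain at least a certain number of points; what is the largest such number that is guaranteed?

15

Pigeonhole: the 22 regions are the holes and the 321 points are the pigeons.
If every region held at most 14 points, the total would be at most 22 × 14 = 308, which is less than 321.
So some region holds at least ⌈321/22⌉ = 15 points.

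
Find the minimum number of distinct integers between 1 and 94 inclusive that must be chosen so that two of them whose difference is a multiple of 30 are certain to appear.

Integers whose pairwise differences are multiples of 30 are exactly those sharing a remainder mod 30. The 30 residue classes mod 30 are the pigeonholes.
With 30 integers one could put 1 in each residue class and have no class reach 2.
The 31st integer pushes some class to 2, so 30·1 + 1 = 31.

31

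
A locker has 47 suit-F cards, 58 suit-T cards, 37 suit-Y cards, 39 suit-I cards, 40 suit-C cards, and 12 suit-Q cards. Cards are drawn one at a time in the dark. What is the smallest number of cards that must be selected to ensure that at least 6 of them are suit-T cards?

181

In the worst case for collecting suit-T cards, every non-suit-T card comes out first.
There are 47 + 37 + 39 + 40 + 12 = 175 non-suit-T cards altogether.
After those, each further card must be suit-T, so 175 + 6 = 181 draws guarantee 6 suit-T cards.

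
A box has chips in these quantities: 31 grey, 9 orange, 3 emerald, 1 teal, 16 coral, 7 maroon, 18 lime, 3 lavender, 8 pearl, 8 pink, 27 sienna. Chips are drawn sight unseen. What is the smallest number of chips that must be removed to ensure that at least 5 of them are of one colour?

40

An adversary could hand out at most 4 chips per colour (emerald, teal, lavender run out sooner): 4 + 4 + 3 + 1 + 4 + 4 + 4 + 3 + 4 + 4 + 4 = 39 chips and still no colour has 5.
Pigeonhole: one more chip lands in a colour already at 4, so 40 draws are enough and 39 are not.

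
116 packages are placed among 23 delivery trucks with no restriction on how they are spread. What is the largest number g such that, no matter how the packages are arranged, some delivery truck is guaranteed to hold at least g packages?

By the pigeonhole principle, the 23 delivery trucks are the holes and the 116 packages are the pigeons.
If every delivery truck held at most 5 packages, the total would be at most 23 × 5 = 115, which is less than 116.
So some delivery truck holds at least ⌈116/23⌉ = 6 packages.

6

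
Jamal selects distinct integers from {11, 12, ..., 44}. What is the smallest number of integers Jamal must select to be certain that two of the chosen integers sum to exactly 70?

Two chosen integers sum to 70 exactly when both halves of some pair {x, 70−x} with 26 ≤ x ≤ 70−x ≤ 44 are chosen — 9 such pairs.
The remaining 16 elements (those with no distinct partner in range) can never complete a 70-sum, so the worst case takes all of them and one from each pair: 16 + 9 = 25.
By the pigeonhole principle, the 26th integer has to be the second member of some pair, so 25 + 1 = 26.

26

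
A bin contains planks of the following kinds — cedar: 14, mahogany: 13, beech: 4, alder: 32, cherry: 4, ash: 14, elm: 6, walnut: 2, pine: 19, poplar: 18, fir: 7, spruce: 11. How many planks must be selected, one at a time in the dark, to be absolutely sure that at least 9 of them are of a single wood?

By the pigeonhole principle, the 12 woods are the holes; the planks drawn are the pigeons.
To avoid 9 of any one wood, the worst case takes at most 8 of each wood, or every plank of a wood that has fewer than 8.
That gives 8 + 8 + 4 + 8 + 4 + 8 + 6 + 2 + 8 + 8 + 7 + 8 = 79 planks with no wood reaching 9.
The next plank forces some wood to 9, so 79 + 1 = 80.

80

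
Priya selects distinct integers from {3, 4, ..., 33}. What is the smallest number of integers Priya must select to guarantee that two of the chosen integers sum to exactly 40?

19

A set avoiding the sum 40 can contain at most one of each pair {x, 40−x}, plus the 5 elements whose complement lies outside the range or equal to its own complement.
The integers 3, …, 20 (18 of them) are such a set: any two sum to at least 3+4 = 7 and at most 19+20 = 39 < 40.
By the pigeonhole principle, any 19th integer completes one of the 13 pairs, so 19 choices force a sum of 40.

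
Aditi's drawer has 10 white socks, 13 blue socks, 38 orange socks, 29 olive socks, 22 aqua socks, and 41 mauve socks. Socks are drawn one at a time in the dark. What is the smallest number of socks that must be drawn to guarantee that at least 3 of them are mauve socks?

In the worst case for collecting mauve socks, every non-mauve sock comes out first.
There are 10 + 13 + 38 + 29 + 22 = 112 non-mauve socks altogether.
After those, each further sock must be mauve, so 112 + 3 = 115 draws guarantee 3 mauve socks.

115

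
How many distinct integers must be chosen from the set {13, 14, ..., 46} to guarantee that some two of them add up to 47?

Group the elements by complementary pair {x, 47−x}: {13,34}, {14,33}, {15,32}, …, giving 11 two-element pairs and 12 integers whose partner 47−x falls outside [13,46].
Pigeonhole: treating each of those 23 groups as a pigeonhole, one can pick one integer per group — 23 integers — with no two summing to 47.
The 24th integer lands in an occupied pair, forcing a sum of 47.

24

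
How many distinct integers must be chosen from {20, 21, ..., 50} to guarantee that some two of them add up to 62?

21

Two chosen integers sum to 62 exactly when both halves of some pair {x, 62−x} with 20 ≤ x ≤ 62−x ≤ 42 are chosen — 11 such pairs.
The remaining 9 elements (those with no distinct partner in range) can never complete a 62-sum, so the worst case takes all of them and one from each pair: 9 + 11 = 20.
The 21st integer has to be the second member of some pair, so 20 + 1 = 21.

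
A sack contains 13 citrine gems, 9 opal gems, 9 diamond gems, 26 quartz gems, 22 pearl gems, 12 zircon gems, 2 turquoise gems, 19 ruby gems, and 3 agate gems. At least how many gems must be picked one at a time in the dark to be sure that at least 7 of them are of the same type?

The 9 types are the holes; the gems drawn are the pigeons.
To avoid 7 of any one type, the worst case takes at most 6 of each type, or every gem of a type that has fewer than 6.
That gives 6 + 6 + 6 + 6 + 6 + 6 + 2 + 6 + 3 = 47 gems with no type reaching 7.
The next gem forces some type to 7, so 47 + 1 = 48.

48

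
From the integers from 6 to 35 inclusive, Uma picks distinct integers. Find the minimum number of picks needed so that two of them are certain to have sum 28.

Group the elements by complementary pair {x, 28−x}: {6,22}, {7,21}, {8,20}, …, giving 8 two-element pairs, the single value 14 (it cannot pair with itself since the integers are distinct), and 13 integers whose partner 28−x falls outside [6,35].
Treating each of those 22 groups as a pigeonhole, one can pick one integer per group — 22 integers — with no two summing to 28.
The 23rd integer lands in an occupied pair, forcing a sum of 28.

23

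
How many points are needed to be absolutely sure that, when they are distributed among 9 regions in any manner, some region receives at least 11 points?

91

With 90 points one could put exactly 10 in each of the 9 regions, and no region would reach 11.
By pigeonhole, one more point must land in a region that already has 10, giving it 11.
So 9 × 10 + 1 = 91 points are required.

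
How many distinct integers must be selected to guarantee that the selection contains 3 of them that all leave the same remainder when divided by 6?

13

By pigeonhole, the 6 residue classes mod 6 are the pigeonholes.
With 12 integers one could put 2 in each residue class and have no class reach 3.
The 13th integer pushes some class to 3, so 6·2 + 1 = 13.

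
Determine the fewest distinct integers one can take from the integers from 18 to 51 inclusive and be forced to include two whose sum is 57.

24

Group the elements by complementary pair {x, 57−x}: {18,39}, {19,38}, {20,37}, …, giving 11 two-element pairs and 12 integers whose partner 57−x falls outside [18,51].
Treating each of those 23 groups as a pigeonhole, one can pick one integer per group — 23 integers — with no two summing to 57.
The 24th integer lands in an occupied pair, forcing a sum of 57.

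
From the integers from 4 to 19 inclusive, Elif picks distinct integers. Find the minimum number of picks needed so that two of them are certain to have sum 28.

Two chosen integers sum to 28 exactly when both halves of some pair {x, 28−x} with 9 ≤ x ≤ 28−x ≤ 19 are chosen — 5 such pairs.
The remaining 6 elements (those with no distinct partner in range) can never complete a 28-sum, so the worst case takes all of them and one from each pair: 6 + 5 = 11.
By the pigeonhole principle, the 12th integer has to be the second member of some pair, so 11 + 1 = 12.

12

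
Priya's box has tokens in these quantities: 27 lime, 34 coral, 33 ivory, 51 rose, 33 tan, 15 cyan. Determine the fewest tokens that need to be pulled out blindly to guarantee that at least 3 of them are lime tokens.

169

In the worst case for collecting lime tokens, every non-lime token comes out first.
There are 34 + 33 + 51 + 33 + 15 = 166 non-lime tokens altogether.
After those, each further token must be lime, so 166 + 3 = 169 draws guarantee 3 lime tokens.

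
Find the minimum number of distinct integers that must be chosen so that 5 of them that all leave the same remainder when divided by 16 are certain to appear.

65

The 16 residue classes mod 16 are the pigeonholes.
With 64 integers one could put 4 in each residue class and have no class reach 5.
The 65th integer pushes some class to 5, so 16·4 + 1 = 65.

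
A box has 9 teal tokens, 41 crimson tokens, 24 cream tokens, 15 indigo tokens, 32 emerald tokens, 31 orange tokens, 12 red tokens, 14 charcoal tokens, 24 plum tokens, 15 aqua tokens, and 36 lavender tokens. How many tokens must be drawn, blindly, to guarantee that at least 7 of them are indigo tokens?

245

In the worst case for collecting indigo tokens, every non-indigo token comes out first.
There are 9 + 41 + 24 + 32 + 31 + 12 + 14 + 24 + 15 + 36 = 238 non-indigo tokens altogether.
After those, each further token must be indigo, so 238 + 7 = 245 draws guarantee 7 indigo tokens.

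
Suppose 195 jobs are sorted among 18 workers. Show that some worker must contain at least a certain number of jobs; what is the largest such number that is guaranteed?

The 18 workers are the holes and the 195 jobs are the pigeons.
If every worker held at most 10 jobs, the total would be at most 18 × 10 = 180, which is less than 195.
So some worker holds at least ⌈195/18⌉ = 11 jobs.

11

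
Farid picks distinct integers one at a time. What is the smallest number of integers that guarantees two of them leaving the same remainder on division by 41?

42

The 41 residue classes mod 41 are the pigeonholes.
With 41 integers one could put 1 in each residue class and have no class reach 2.
The 42nd integer pushes some class to 2, so 41·1 + 1 = 42.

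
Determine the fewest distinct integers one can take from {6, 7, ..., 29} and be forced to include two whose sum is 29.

Two chosen integers sum to 29 exactly when both halves of some pair {x, 29−x} with 6 ≤ x ≤ 29−x ≤ 23 are chosen — 9 such pairs.
The remaining 6 elements (those with no distinct partner in range) can never complete a 29-sum, so the worst case takes all of them and one from each pair: 6 + 9 = 15.
By pigeonhole, the 16th integer has to be the second member of some pair, so 15 + 1 = 16.

16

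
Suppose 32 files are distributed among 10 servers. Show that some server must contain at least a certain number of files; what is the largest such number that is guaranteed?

By the pigeonhole principle, the 10 servers are the holes and the 32 files are the pigeons.
If every server held at most 3 files, the total would be at most 10 × 3 = 30, which is less than 32.
So some server holds at least ⌈32/10⌉ = 4 files.

4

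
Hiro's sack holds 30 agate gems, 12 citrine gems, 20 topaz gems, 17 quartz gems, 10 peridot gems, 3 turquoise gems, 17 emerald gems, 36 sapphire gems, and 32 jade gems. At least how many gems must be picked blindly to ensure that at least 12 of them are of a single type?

91

Put each drawn gem into a box by type. The largest draw with every box below 12 takes min(count, 11) from each type; types with fewer than 11 contribute all they have.
Σ min(cᵢ, 11) = 11 + 11 + 11 + 11 + 10 + 3 + 11 + 11 + 11 = 90.
Draw number 90 + 1 = 91 must push one box to 12.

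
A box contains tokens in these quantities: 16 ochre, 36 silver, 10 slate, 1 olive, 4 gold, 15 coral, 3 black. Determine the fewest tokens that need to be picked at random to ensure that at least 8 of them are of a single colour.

Pigeonhole: put each drawn token into a box by colour. The largest draw with every box below 8 takes min(count, 7) from each colour; colours with fewer than 7 contribute all they have.
Σ min(cᵢ, 7) = 7 + 7 + 7 + 1 + 4 + 7 + 3 = 36.
Draw number 36 + 1 = 37 must push one box to 8.

37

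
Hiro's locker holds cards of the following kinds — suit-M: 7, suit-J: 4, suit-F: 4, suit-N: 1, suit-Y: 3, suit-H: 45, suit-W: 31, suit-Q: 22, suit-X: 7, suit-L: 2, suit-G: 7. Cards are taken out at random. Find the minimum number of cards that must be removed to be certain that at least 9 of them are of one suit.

60

Pigeonhole: the 11 suits are the holes; the cards drawn are the pigeons.
To avoid 9 of any one suit, the worst case takes at most 8 of each suit, or every card of a suit that has fewer than 8.
That gives 7 + 4 + 4 + 1 + 3 + 8 + 8 + 8 + 7 + 2 + 7 = 59 cards with no suit reaching 9.
The next card forces some suit to 9, so 59 + 1 = 60.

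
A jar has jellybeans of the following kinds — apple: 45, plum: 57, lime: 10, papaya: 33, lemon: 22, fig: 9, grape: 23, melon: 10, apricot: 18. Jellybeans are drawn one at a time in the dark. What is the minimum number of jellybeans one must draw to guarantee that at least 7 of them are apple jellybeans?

189

In the worst case for collecting apple jellybeans, every non-apple jellybean comes out first.
There are 57 + 10 + 33 + 22 + 9 + 23 + 10 + 18 = 182 non-apple jellybeans altogether.
After those, each further jellybean must be apple, so 182 + 7 = 189 draws guarantee 7 apple jellybeans.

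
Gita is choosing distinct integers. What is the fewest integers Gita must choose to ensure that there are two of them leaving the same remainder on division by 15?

The 15 residue classes mod 15 are the pigeonholes.
With 15 integers one could put 1 in each residue class and have no class reach 2.
The 16th integer pushes some class to 2, so 15·1 + 1 = 16.

16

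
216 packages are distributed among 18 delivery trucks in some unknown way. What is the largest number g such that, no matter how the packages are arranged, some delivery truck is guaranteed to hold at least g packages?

12

By the pigeonhole principle, the 18 delivery trucks are the holes and the 216 packages are the pigeons.
If every delivery truck held at most 11 packages, the total would be at most 18 × 11 = 198, which is less than 216.
So some delivery truck holds at least ⌈216/18⌉ = 12 packages.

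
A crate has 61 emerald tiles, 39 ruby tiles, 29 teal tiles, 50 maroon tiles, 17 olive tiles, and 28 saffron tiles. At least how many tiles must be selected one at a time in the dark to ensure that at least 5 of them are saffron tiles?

201

In the worst case for collecting saffron tiles, every non-saffron tile comes out first.
There are 61 + 39 + 29 + 50 + 17 = 196 non-saffron tiles altogether.
After those, each further tile must be saffron, so 196 + 5 = 201 draws guarantee 5 saffron tiles.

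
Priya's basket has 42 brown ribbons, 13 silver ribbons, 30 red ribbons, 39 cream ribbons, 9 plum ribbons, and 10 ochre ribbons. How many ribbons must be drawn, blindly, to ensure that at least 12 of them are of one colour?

64

By the pigeonhole principle, the 6 colours are the holes; the ribbons drawn are the pigeons.
To avoid 12 of any one colour, the worst case takes at most 11 of each colour, or every ribbon of a colour that has fewer than 11.
That gives 11 + 11 + 11 + 11 + 9 + 10 = 63 ribbons with no colour reaching 12.
The next ribbon forces some colour to 12, so 63 + 1 = 64.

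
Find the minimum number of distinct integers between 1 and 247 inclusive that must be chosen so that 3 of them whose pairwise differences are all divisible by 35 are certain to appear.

Integers whose pairwise differences are multiples of 35 are exactly those sharing a remainder mod 35. The 35 residue classes mod 35 are the pigeonholes.
With 70 integers one could put 2 in each residue class and have no class reach 3.
The 71st integer pushes some class to 3, so 35·2 + 1 = 71.

71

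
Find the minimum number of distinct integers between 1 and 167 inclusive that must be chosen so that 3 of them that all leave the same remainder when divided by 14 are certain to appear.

29

By the pigeonhole principle, the 14 residue classes mod 14 are the pigeonholes.
With 28 integers one could put 2 in each residue class and have no class reach 3.
The 29th integer pushes some class to 3, so 14·2 + 1 = 29.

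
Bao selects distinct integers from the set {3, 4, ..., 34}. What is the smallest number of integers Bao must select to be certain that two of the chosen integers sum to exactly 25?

Two chosen integers sum to 25 exactly when both halves of some pair {x, 25−x} with 3 ≤ x ≤ 25−x ≤ 22 are chosen — 10 such pairs.
The remaining 12 elements (those with no distinct partner in range) can never complete a 25-sum, so the worst case takes all of them and one from each pair: 12 + 10 = 22.
Pigeonhole: the 23rd integer has to be the second member of some pair, so 22 + 1 = 23.

23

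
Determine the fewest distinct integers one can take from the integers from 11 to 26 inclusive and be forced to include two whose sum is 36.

10

Group the elements by complementary pair {x, 36−x}: {11,25}, {12,24}, {13,23}, …, giving 7 two-element pairs, the single value 18 (it cannot pair with itself since the integers are distinct), and 1 integer whose partner 36−x falls outside [11,26].
Treating each of those 9 groups as a pigeonhole, one can pick one integer per group — 9 integers — with no two summing to 36.
The 10th integer lands in an occupied pair, forcing a sum of 36.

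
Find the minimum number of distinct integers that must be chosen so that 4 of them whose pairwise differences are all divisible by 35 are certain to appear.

106

Integers whose pairwise differences are multiples of 35 are exactly those sharing a remainder mod 35. By the pigeonhole principle, the 35 residue classes mod 35 are the pigeonholes.
With 105 integers one could put 3 in each residue class and have no class reach 4.
The 106th integer pushes some class to 4, so 35·3 + 1 = 106.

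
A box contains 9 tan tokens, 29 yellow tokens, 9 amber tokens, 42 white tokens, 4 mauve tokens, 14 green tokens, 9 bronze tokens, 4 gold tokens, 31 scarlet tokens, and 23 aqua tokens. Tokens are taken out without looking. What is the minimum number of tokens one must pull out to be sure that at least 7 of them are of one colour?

By the pigeonhole principle, put each drawn token into a box by colour. The largest draw with every box below 7 takes min(count, 6) from each colour; colours with fewer than 6 contribute all they have.
Σ min(cᵢ, 6) = 6 + 6 + 6 + 6 + 4 + 6 + 6 + 4 + 6 + 6 = 56.
Draw number 56 + 1 = 57 must push one box to 7.

57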